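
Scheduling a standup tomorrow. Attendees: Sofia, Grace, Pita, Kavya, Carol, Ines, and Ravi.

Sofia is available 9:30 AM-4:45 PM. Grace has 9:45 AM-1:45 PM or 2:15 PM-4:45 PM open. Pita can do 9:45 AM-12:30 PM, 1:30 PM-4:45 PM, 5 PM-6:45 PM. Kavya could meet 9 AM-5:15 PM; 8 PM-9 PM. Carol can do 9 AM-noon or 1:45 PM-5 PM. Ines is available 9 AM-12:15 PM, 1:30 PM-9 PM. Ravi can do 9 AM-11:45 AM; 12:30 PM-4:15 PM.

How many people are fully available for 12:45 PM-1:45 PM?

Sofia, Grace, Kavya, and Ravi can make the full 12:45-13:45 slot — that's 4.

4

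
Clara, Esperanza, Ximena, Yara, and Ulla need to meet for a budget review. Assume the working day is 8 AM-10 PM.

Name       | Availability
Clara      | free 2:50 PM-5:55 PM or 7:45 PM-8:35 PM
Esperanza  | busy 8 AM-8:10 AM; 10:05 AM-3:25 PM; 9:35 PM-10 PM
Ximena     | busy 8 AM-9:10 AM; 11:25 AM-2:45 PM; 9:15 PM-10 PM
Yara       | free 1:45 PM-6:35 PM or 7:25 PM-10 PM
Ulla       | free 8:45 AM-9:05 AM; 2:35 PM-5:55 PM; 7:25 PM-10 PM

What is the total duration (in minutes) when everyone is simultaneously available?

Clara free: 14:50-17:55, 19:45-20:35.
Esperanza free: 08:10-10:05, 15:25-21:35 (invert busy blocks within the working day).
Ximena free: 09:10-11:25, 14:45-21:15 (invert busy blocks within the working day).
Yara free: 13:45-18:35, 19:25-22:00.
Ulla free: 08:45-09:05, 14:35-17:55, 19:25-22:00.
Clara ∩ Esperanza: 15:25-17:55, 19:45-20:35.
Clara ∩ Esperanza ∩ Ximena: 15:25-17:55, 19:45-20:35.
Clara ∩ Esperanza ∩ Ximena ∩ Yara: 15:25-17:55, 19:45-20:35.
Clara ∩ Esperanza ∩ Ximena ∩ Yara ∩ Ulla: 15:25-17:55, 19:45-20:35.
Summing the common windows: 150 + 50 = 200 minutes.

200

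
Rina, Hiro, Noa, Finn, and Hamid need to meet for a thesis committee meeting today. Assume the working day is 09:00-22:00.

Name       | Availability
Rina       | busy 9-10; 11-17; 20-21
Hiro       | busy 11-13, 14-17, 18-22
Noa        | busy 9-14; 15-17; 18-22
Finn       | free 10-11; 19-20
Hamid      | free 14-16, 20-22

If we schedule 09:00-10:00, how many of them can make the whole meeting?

1

Rina free: 10:00-11:00, 17:00-20:00, 21:00-22:00 (invert busy blocks within the working day).
Hiro free: 09:00-11:00, 13:00-14:00, 17:00-18:00 (invert busy blocks within the working day).
Noa free: 14:00-15:00, 17:00-18:00 (invert busy blocks within the working day).
Finn free: 10:00-11:00, 19:00-20:00.
Hamid free: 14:00-16:00, 20:00-22:00.
Hiro can make the full 09:00-10:00 slot — that's 1.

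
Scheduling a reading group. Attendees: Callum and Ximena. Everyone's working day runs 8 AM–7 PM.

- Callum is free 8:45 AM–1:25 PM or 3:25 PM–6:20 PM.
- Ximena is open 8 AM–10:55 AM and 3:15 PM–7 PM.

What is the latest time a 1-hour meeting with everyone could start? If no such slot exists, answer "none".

17:20

Callum ∩ Ximena: 08:45-10:55, 15:25-18:20.
The last common window of at least 60 minutes is 15:25-18:20; a 60-minute meeting can start as late as 17:20 and still end by 18:20.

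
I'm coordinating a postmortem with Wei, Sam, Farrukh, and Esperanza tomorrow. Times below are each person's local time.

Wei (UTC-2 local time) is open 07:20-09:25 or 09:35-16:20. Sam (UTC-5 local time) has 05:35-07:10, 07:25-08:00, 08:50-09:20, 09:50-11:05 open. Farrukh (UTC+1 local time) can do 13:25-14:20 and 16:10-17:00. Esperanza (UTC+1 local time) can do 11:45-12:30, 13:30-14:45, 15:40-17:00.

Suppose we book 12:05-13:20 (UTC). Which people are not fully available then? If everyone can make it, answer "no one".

Esperanza, Farrukh, Sam

Wei in UTC: 09:20-11:25, 11:35-18:20 (add 2h to convert from UTC-2).
Sam in UTC: 10:35-12:10, 12:25-13:00, 13:50-14:20, 14:50-16:05 (add 5h to convert from UTC-5).
Farrukh in UTC: 12:25-13:20, 15:10-16:00 (subtract 1h to convert from UTC+1).
Esperanza in UTC: 10:45-11:30, 12:30-13:45, 14:40-16:00 (subtract 1h to convert from UTC+1).
Wei: free for 12:05-13:20. Sam: not fully free for 12:05-13:20. Farrukh: not fully free for 12:05-13:20. Esperanza: not fully free for 12:05-13:20.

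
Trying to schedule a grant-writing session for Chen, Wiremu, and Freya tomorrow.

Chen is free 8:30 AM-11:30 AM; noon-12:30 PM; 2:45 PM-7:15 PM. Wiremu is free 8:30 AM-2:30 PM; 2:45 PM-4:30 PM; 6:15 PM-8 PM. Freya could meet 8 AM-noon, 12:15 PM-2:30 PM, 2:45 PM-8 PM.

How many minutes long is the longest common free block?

180

Chen ∩ Wiremu: 08:30-11:30, 12:00-12:30, 14:45-16:30, 18:15-19:15.
Chen ∩ Wiremu ∩ Freya: 08:30-11:30, 12:15-12:30, 14:45-16:30, 18:15-19:15.
Those are the intersection windows.
The longest is 08:30-11:30 at 180 minutes.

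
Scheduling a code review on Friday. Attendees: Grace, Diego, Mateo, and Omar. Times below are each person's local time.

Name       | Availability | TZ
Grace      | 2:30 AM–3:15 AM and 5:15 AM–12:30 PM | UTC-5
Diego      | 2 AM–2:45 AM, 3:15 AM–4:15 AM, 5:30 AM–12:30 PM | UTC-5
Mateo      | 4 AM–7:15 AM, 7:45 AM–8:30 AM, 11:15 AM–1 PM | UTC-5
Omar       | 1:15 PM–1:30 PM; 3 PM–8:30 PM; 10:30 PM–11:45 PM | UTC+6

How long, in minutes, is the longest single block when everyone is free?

105

Grace in UTC: 07:30-08:15, 10:15-17:30 (add 5h to convert from UTC-5).
Diego in UTC: 07:00-07:45, 08:15-09:15, 10:30-17:30 (add 5h to convert from UTC-5).
Mateo in UTC: 09:00-12:15, 12:45-13:30, 16:15-18:00 (add 5h to convert from UTC-5).
Omar in UTC: 07:15-07:30, 09:00-14:30, 16:30-17:45 (subtract 6h to convert from UTC+6).
Grace ∩ Diego: 07:30-07:45, 10:30-17:30.
Grace ∩ Diego ∩ Mateo: 10:30-12:15, 12:45-13:30, 16:15-17:30.
Grace ∩ Diego ∩ Mateo ∩ Omar: 10:30-12:15, 12:45-13:30, 16:30-17:30.
The longest is 10:30-12:15 at 105 minutes.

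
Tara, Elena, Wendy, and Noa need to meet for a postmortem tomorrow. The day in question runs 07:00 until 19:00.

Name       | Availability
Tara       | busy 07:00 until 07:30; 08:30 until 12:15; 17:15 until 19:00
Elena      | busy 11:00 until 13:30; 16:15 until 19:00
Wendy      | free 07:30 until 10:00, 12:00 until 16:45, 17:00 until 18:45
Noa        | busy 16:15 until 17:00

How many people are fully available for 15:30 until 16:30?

Tara free: 07:30-08:30, 12:15-17:15 (invert busy blocks within the working day).
Elena free: 07:00-11:00, 13:30-16:15 (invert busy blocks within the working day).
Wendy free: 07:30-10:00, 12:00-16:45, 17:00-18:45.
Noa free: 07:00-16:15, 17:00-19:00 (invert busy blocks within the working day).
Tara and Wendy can make the full 15:30-16:30 slot — that's 2.

2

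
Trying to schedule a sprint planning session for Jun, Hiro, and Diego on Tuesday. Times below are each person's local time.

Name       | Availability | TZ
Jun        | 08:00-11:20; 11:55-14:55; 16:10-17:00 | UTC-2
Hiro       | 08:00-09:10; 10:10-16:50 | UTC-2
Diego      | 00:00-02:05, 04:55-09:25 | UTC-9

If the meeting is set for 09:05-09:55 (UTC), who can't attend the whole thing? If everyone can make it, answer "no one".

Jun in UTC: 10:00-13:20, 13:55-16:55, 18:10-19:00 (add 2h to convert from UTC-2).
Hiro in UTC: 10:00-11:10, 12:10-18:50 (add 2h to convert from UTC-2).
Diego in UTC: 09:00-11:05, 13:55-18:25 (add 9h to convert from UTC-9).
Jun: not fully free for 09:05-09:55. Hiro: not fully free for 09:05-09:55. Diego: free for 09:05-09:55.

Hiro, Jun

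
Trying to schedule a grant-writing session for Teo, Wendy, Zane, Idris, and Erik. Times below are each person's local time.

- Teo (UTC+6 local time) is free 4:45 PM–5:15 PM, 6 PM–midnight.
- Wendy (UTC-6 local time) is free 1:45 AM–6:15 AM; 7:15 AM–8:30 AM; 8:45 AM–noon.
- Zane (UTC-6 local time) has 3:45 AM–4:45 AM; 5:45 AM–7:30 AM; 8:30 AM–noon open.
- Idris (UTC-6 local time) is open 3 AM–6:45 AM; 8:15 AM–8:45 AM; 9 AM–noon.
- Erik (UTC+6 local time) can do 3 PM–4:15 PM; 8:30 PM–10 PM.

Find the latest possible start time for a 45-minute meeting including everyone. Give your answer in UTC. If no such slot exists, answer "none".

15:15

Teo in UTC: 10:45-11:15, 12:00-18:00 (subtract 6h to convert from UTC+6).
Wendy in UTC: 07:45-12:15, 13:15-14:30, 14:45-18:00 (add 6h to convert from UTC-6).
Zane in UTC: 09:45-10:45, 11:45-13:30, 14:30-18:00 (add 6h to convert from UTC-6).
Idris in UTC: 09:00-12:45, 14:15-14:45, 15:00-18:00 (add 6h to convert from UTC-6).
Erik in UTC: 09:00-10:15, 14:30-16:00 (subtract 6h to convert from UTC+6).
Teo ∩ Wendy: 10:45-11:15, 12:00-12:15, 13:15-14:30, 14:45-18:00.
Teo ∩ Wendy ∩ Zane: 12:00-12:15, 13:15-13:30, 14:45-18:00.
Teo ∩ Wendy ∩ Zane ∩ Idris: 12:00-12:15, 15:00-18:00.
Teo ∩ Wendy ∩ Zane ∩ Idris ∩ Erik: 15:00-16:00.
The last common window of at least 45 minutes is 15:00-16:00; a 45-minute meeting can start as late as 15:15 and still end by 16:00.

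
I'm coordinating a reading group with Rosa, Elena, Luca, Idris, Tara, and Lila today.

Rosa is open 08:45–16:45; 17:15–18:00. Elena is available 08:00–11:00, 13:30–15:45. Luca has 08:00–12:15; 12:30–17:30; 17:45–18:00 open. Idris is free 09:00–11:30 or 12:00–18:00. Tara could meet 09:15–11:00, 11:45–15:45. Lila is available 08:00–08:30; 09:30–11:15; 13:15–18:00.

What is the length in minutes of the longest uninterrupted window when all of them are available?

Rosa ∩ Elena: 08:45-11:00, 13:30-15:45.
Rosa ∩ Elena ∩ Luca: 08:45-11:00, 13:30-15:45.
Rosa ∩ Elena ∩ Luca ∩ Idris: 09:00-11:00, 13:30-15:45.
Rosa ∩ Elena ∩ Luca ∩ Idris ∩ Tara: 09:15-11:00, 13:30-15:45.
Rosa ∩ Elena ∩ Luca ∩ Idris ∩ Tara ∩ Lila: 09:30-11:00, 13:30-15:45.
So the common availability across everyone is 09:30-11:00, 13:30-15:45.
The longest is 13:30-15:45 at 135 minutes.

135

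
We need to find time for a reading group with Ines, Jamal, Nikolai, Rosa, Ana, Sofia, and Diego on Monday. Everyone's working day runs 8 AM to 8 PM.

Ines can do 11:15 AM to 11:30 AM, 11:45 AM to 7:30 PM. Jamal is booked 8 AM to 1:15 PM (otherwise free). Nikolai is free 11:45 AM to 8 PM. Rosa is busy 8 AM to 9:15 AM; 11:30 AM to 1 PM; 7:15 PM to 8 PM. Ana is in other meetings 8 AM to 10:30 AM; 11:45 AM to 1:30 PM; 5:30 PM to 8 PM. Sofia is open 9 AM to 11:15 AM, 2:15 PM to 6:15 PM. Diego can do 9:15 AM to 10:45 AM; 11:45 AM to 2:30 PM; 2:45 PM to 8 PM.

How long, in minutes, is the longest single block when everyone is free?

Ines free: 11:15-11:30, 11:45-19:30.
Jamal free: 13:15-20:00 (invert busy blocks within the working day).
Nikolai free: 11:45-20:00.
Rosa free: 09:15-11:30, 13:00-19:15 (invert busy blocks within the working day).
Ana free: 10:30-11:45, 13:30-17:30 (invert busy blocks within the working day).
Sofia free: 09:00-11:15, 14:15-18:15.
Diego free: 09:15-10:45, 11:45-14:30, 14:45-20:00.
Ines ∩ Jamal: 13:15-19:30.
Ines ∩ Jamal ∩ Nikolai: 13:15-19:30.
Ines ∩ Jamal ∩ Nikolai ∩ Rosa: 13:15-19:15.
Ines ∩ Jamal ∩ Nikolai ∩ Rosa ∩ Ana: 13:30-17:30.
Ines ∩ Jamal ∩ Nikolai ∩ Rosa ∩ Ana ∩ Sofia: 14:15-17:30.
Ines ∩ Jamal ∩ Nikolai ∩ Rosa ∩ Ana ∩ Sofia ∩ Diego: 14:15-14:30, 14:45-17:30.
Those are the intersection windows.
The longest is 14:45-17:30 at 165 minutes.

165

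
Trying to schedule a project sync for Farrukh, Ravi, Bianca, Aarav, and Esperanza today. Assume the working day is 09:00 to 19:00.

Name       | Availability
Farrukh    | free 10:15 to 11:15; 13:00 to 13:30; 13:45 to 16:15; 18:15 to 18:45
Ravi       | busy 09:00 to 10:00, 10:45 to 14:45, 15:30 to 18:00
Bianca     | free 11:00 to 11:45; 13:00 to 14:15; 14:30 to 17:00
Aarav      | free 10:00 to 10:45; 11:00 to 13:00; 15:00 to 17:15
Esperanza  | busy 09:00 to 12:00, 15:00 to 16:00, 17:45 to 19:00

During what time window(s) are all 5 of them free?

none

Farrukh free: 10:15-11:15, 13:00-13:30, 13:45-16:15, 18:15-18:45.
Ravi free: 10:00-10:45, 14:45-15:30, 18:00-19:00 (invert busy blocks within the working day).
Bianca free: 11:00-11:45, 13:00-14:15, 14:30-17:00.
Aarav free: 10:00-10:45, 11:00-13:00, 15:00-17:15.
Esperanza free: 12:00-15:00, 16:00-17:45 (invert busy blocks within the working day).
Farrukh ∩ Ravi: 10:15-10:45, 14:45-15:30, 18:15-18:45.
Farrukh ∩ Ravi ∩ Bianca: 14:45-15:30.
Farrukh ∩ Ravi ∩ Bianca ∩ Aarav: 15:00-15:30.
Farrukh ∩ Ravi ∩ Bianca ∩ Aarav ∩ Esperanza: ∅.
There is no time when everyone is free.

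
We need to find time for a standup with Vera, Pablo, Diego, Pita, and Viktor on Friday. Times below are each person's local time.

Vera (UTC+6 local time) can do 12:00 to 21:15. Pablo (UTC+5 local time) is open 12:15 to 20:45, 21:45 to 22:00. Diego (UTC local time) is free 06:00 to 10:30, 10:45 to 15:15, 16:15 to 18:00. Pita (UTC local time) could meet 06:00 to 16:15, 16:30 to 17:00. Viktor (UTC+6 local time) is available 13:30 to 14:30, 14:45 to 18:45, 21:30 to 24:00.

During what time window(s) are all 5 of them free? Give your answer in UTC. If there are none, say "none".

07:30-08:30, 08:45-10:30, 10:45-12:45

Vera in UTC: 06:00-15:15 (subtract 6h to convert from UTC+6).
Pablo in UTC: 07:15-15:45, 16:45-17:00 (subtract 5h to convert from UTC+5).
Diego in UTC: 06:00-10:30, 10:45-15:15, 16:15-18:00.
Pita in UTC: 06:00-16:15, 16:30-17:00.
Viktor in UTC: 07:30-08:30, 08:45-12:45, 15:30-18:00 (subtract 6h to convert from UTC+6).
Vera ∩ Pablo: 07:15-15:15.
Vera ∩ Pablo ∩ Diego: 07:15-10:30, 10:45-15:15.
Vera ∩ Pablo ∩ Diego ∩ Pita: 07:15-10:30, 10:45-15:15.
Vera ∩ Pablo ∩ Diego ∩ Pita ∩ Viktor: 07:30-08:30, 08:45-10:30, 10:45-12:45.
So the common availability across everyone is 07:30-08:30, 08:45-10:30, 10:45-12:45.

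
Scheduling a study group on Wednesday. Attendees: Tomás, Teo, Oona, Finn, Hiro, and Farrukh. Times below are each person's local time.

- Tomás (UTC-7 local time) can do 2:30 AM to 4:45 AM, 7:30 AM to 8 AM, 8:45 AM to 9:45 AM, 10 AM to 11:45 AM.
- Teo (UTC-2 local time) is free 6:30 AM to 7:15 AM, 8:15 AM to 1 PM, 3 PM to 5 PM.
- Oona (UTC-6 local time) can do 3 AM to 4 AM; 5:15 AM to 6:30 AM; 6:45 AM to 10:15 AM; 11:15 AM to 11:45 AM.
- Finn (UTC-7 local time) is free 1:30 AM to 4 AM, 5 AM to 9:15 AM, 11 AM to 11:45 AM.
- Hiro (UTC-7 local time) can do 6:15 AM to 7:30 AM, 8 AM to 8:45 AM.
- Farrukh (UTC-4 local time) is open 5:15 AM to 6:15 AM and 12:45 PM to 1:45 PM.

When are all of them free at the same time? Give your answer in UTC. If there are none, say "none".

none

Tomás in UTC: 09:30-11:45, 14:30-15:00, 15:45-16:45, 17:00-18:45 (add 7h to convert from UTC-7).
Teo in UTC: 08:30-09:15, 10:15-15:00, 17:00-19:00 (add 2h to convert from UTC-2).
Oona in UTC: 09:00-10:00, 11:15-12:30, 12:45-16:15, 17:15-17:45 (add 6h to convert from UTC-6).
Finn in UTC: 08:30-11:00, 12:00-16:15, 18:00-18:45 (add 7h to convert from UTC-7).
Hiro in UTC: 13:15-14:30, 15:00-15:45 (add 7h to convert from UTC-7).
Farrukh in UTC: 09:15-10:15, 16:45-17:45 (add 4h to convert from UTC-4).
Tomás ∩ Teo: 10:15-11:45, 14:30-15:00, 17:00-18:45.
Tomás ∩ Teo ∩ Oona: 11:15-11:45, 14:30-15:00, 17:15-17:45.
Tomás ∩ Teo ∩ Oona ∩ Finn: 14:30-15:00.
Tomás ∩ Teo ∩ Oona ∩ Finn ∩ Hiro: ∅.
Tomás ∩ Teo ∩ Oona ∩ Finn ∩ Hiro ∩ Farrukh: ∅.
There is no time when everyone is free.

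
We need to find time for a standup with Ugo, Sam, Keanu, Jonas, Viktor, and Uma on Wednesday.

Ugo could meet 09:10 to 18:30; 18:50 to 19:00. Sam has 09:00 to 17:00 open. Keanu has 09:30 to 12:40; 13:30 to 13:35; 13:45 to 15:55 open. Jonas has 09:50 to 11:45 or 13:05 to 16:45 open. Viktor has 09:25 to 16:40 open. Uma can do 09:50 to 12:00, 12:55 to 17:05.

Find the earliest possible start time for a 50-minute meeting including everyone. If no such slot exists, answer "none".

09:50

Ugo ∩ Sam: 09:10-17:00.
Ugo ∩ Sam ∩ Keanu: 09:30-12:40, 13:30-13:35, 13:45-15:55.
Ugo ∩ Sam ∩ Keanu ∩ Jonas: 09:50-11:45, 13:30-13:35, 13:45-15:55.
Ugo ∩ Sam ∩ Keanu ∩ Jonas ∩ Viktor: 09:50-11:45, 13:30-13:35, 13:45-15:55.
Ugo ∩ Sam ∩ Keanu ∩ Jonas ∩ Viktor ∩ Uma: 09:50-11:45, 13:30-13:35, 13:45-15:55.
The first common window of at least 50 minutes is 09:50-11:45, so the earliest start is 09:50.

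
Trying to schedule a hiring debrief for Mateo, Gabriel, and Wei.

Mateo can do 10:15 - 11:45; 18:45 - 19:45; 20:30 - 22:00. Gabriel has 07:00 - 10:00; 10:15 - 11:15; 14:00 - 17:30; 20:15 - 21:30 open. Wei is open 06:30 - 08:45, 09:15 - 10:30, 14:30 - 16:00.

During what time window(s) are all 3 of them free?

Mateo ∩ Gabriel: 10:15-11:15, 20:30-21:30.
Mateo ∩ Gabriel ∩ Wei: 10:15-10:30.

10:15-10:30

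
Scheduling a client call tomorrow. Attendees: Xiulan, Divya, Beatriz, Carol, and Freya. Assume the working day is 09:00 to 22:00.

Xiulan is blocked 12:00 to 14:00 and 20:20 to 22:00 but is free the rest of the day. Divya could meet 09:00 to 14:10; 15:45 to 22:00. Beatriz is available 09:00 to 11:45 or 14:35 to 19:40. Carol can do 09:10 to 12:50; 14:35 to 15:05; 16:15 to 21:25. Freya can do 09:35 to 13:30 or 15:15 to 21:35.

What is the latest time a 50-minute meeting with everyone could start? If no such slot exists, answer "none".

18:50

Xiulan free: 09:00-12:00, 14:00-20:20 (invert busy blocks within the working day).
Divya free: 09:00-14:10, 15:45-22:00.
Beatriz free: 09:00-11:45, 14:35-19:40.
Carol free: 09:10-12:50, 14:35-15:05, 16:15-21:25.
Freya free: 09:35-13:30, 15:15-21:35.
Xiulan ∩ Divya: 09:00-12:00, 14:00-14:10, 15:45-20:20.
Xiulan ∩ Divya ∩ Beatriz: 09:00-11:45, 15:45-19:40.
Xiulan ∩ Divya ∩ Beatriz ∩ Carol: 09:10-11:45, 16:15-19:40.
Xiulan ∩ Divya ∩ Beatriz ∩ Carol ∩ Freya: 09:35-11:45, 16:15-19:40.
So the common availability across everyone is 09:35-11:45, 16:15-19:40.
The last common window of at least 50 minutes is 16:15-19:40; a 50-minute meeting can start as late as 18:50 and still end by 19:40.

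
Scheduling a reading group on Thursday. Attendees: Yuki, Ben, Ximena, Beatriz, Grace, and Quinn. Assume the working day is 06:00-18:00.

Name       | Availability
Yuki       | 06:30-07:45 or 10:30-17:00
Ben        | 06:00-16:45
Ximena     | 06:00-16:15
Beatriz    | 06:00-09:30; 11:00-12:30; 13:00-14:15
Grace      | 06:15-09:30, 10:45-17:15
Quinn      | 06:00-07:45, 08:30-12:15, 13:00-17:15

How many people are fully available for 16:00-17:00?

3

Yuki, Grace, and Quinn can make the full 16:00-17:00 slot — that's 3.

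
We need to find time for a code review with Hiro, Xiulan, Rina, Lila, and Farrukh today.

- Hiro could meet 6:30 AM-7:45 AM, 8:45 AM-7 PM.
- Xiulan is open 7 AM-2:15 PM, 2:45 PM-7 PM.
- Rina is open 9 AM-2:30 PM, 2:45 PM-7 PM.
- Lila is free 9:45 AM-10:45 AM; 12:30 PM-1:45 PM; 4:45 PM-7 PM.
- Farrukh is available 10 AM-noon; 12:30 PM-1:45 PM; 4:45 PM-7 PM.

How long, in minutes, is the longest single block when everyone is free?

Hiro ∩ Xiulan: 07:00-07:45, 08:45-14:15, 14:45-19:00.
Hiro ∩ Xiulan ∩ Rina: 09:00-14:15, 14:45-19:00.
Hiro ∩ Xiulan ∩ Rina ∩ Lila: 09:45-10:45, 12:30-13:45, 16:45-19:00.
Hiro ∩ Xiulan ∩ Rina ∩ Lila ∩ Farrukh: 10:00-10:45, 12:30-13:45, 16:45-19:00.
The longest is 16:45-19:00 at 135 minutes.

135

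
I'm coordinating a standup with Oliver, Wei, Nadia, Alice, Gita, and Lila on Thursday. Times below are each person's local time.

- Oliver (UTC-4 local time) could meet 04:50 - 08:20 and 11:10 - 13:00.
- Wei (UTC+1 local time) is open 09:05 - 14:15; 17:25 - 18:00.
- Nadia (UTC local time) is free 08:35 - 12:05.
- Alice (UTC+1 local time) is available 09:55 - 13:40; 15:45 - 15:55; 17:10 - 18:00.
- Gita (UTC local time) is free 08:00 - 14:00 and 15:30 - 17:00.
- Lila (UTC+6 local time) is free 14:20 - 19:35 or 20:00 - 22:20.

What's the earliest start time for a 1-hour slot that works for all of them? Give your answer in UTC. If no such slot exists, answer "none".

Oliver in UTC: 08:50-12:20, 15:10-17:00 (add 4h to convert from UTC-4).
Wei in UTC: 08:05-13:15, 16:25-17:00 (subtract 1h to convert from UTC+1).
Nadia in UTC: 08:35-12:05.
Alice in UTC: 08:55-12:40, 14:45-14:55, 16:10-17:00 (subtract 1h to convert from UTC+1).
Gita in UTC: 08:00-14:00, 15:30-17:00.
Lila in UTC: 08:20-13:35, 14:00-16:20 (subtract 6h to convert from UTC+6).
Oliver ∩ Wei: 08:50-12:20, 16:25-17:00.
Oliver ∩ Wei ∩ Nadia: 08:50-12:05.
Oliver ∩ Wei ∩ Nadia ∩ Alice: 08:55-12:05.
Oliver ∩ Wei ∩ Nadia ∩ Alice ∩ Gita: 08:55-12:05.
Oliver ∩ Wei ∩ Nadia ∩ Alice ∩ Gita ∩ Lila: 08:55-12:05.
The first common window of at least 60 minutes is 08:55-12:05, so the earliest start is 08:55.

08:55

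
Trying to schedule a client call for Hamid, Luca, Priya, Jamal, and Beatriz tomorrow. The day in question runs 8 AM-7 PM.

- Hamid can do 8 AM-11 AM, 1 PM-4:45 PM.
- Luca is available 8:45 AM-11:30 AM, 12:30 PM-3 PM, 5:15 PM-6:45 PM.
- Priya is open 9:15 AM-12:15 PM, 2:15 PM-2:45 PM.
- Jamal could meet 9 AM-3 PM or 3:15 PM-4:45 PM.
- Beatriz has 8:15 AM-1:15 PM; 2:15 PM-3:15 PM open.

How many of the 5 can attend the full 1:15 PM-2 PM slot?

Hamid, Luca, and Jamal can make the full 13:15-14:00 slot — that's 3.

3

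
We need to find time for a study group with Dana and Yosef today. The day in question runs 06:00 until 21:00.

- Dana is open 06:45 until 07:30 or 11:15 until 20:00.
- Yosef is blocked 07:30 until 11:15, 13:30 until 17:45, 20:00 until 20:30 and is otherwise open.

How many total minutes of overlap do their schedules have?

315

Dana free: 06:45-07:30, 11:15-20:00.
Yosef free: 06:00-07:30, 11:15-13:30, 17:45-20:00, 20:30-21:00 (invert busy blocks within the working day).
Dana ∩ Yosef: 06:45-07:30, 11:15-13:30, 17:45-20:00.
Summing the common windows: 45 + 135 + 135 = 315 minutes.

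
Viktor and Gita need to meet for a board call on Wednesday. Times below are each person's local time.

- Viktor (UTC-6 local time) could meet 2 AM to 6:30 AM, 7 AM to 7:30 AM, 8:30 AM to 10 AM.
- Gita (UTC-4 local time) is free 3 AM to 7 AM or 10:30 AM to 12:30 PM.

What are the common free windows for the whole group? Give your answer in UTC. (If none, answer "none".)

08:00-11:00, 14:30-16:00

Viktor in UTC: 08:00-12:30, 13:00-13:30, 14:30-16:00 (add 6h to convert from UTC-6).
Gita in UTC: 07:00-11:00, 14:30-16:30 (add 4h to convert from UTC-4).
Viktor ∩ Gita: 08:00-11:00, 14:30-16:00.
Those are the intersection windows.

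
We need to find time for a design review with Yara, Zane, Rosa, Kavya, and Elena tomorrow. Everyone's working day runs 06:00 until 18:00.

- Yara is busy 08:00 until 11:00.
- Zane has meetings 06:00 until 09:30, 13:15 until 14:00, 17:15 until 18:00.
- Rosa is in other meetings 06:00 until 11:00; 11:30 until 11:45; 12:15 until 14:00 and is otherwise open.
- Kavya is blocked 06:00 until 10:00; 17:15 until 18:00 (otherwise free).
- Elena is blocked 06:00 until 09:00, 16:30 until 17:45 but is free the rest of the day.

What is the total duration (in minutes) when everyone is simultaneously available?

210

Yara free: 06:00-08:00, 11:00-18:00 (invert busy blocks within the working day).
Zane free: 09:30-13:15, 14:00-17:15 (invert busy blocks within the working day).
Rosa free: 11:00-11:30, 11:45-12:15, 14:00-18:00 (invert busy blocks within the working day).
Kavya free: 10:00-17:15 (invert busy blocks within the working day).
Elena free: 09:00-16:30, 17:45-18:00 (invert busy blocks within the working day).
Yara ∩ Zane: 11:00-13:15, 14:00-17:15.
Yara ∩ Zane ∩ Rosa: 11:00-11:30, 11:45-12:15, 14:00-17:15.
Yara ∩ Zane ∩ Rosa ∩ Kavya: 11:00-11:30, 11:45-12:15, 14:00-17:15.
Yara ∩ Zane ∩ Rosa ∩ Kavya ∩ Elena: 11:00-11:30, 11:45-12:15, 14:00-16:30.
Those are the intersection windows.
Summing the common windows: 30 + 30 + 150 = 210 minutes.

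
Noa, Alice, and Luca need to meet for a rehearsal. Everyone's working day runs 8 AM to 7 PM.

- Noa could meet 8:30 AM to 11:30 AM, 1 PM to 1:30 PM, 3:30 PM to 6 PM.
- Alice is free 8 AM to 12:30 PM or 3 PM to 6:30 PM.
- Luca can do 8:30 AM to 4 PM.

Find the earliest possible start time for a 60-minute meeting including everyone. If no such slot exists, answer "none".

Noa ∩ Alice: 08:30-11:30, 15:30-18:00.
Noa ∩ Alice ∩ Luca: 08:30-11:30, 15:30-16:00.
Those are the intersection windows.
The first common window of at least 60 minutes is 08:30-11:30, so the earliest start is 08:30.

08:30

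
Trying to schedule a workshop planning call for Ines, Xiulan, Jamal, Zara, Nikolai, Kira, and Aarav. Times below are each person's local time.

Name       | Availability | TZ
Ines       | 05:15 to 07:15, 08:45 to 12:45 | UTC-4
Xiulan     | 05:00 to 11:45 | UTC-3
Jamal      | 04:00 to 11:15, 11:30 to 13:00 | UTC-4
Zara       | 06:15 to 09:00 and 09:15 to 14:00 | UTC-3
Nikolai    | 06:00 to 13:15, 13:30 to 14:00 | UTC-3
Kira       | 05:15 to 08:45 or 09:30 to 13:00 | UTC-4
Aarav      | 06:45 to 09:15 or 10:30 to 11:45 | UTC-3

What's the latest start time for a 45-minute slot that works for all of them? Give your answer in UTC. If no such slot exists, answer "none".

Ines in UTC: 09:15-11:15, 12:45-16:45 (add 4h to convert from UTC-4).
Xiulan in UTC: 08:00-14:45 (add 3h to convert from UTC-3).
Jamal in UTC: 08:00-15:15, 15:30-17:00 (add 4h to convert from UTC-4).
Zara in UTC: 09:15-12:00, 12:15-17:00 (add 3h to convert from UTC-3).
Nikolai in UTC: 09:00-16:15, 16:30-17:00 (add 3h to convert from UTC-3).
Kira in UTC: 09:15-12:45, 13:30-17:00 (add 4h to convert from UTC-4).
Aarav in UTC: 09:45-12:15, 13:30-14:45 (add 3h to convert from UTC-3).
Ines ∩ Xiulan: 09:15-11:15, 12:45-14:45.
Ines ∩ Xiulan ∩ Jamal: 09:15-11:15, 12:45-14:45.
Ines ∩ Xiulan ∩ Jamal ∩ Zara: 09:15-11:15, 12:45-14:45.
Ines ∩ Xiulan ∩ Jamal ∩ Zara ∩ Nikolai: 09:15-11:15, 12:45-14:45.
Ines ∩ Xiulan ∩ Jamal ∩ Zara ∩ Nikolai ∩ Kira: 09:15-11:15, 13:30-14:45.
Ines ∩ Xiulan ∩ Jamal ∩ Zara ∩ Nikolai ∩ Kira ∩ Aarav: 09:45-11:15, 13:30-14:45.
So the common availability across everyone is 09:45-11:15, 13:30-14:45.
The last common window of at least 45 minutes is 13:30-14:45; a 45-minute meeting can start as late as 14:00 and still end by 14:45.

14:00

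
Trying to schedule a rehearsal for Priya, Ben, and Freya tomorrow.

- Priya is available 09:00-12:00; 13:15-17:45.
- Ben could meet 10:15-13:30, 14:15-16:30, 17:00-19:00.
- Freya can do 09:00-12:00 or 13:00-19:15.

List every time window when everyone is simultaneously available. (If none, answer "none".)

Priya ∩ Ben: 10:15-12:00, 13:15-13:30, 14:15-16:30, 17:00-17:45.
Priya ∩ Ben ∩ Freya: 10:15-12:00, 13:15-13:30, 14:15-16:30, 17:00-17:45.

10:15-12:00, 13:15-13:30, 14:15-16:30, 17:00-17:45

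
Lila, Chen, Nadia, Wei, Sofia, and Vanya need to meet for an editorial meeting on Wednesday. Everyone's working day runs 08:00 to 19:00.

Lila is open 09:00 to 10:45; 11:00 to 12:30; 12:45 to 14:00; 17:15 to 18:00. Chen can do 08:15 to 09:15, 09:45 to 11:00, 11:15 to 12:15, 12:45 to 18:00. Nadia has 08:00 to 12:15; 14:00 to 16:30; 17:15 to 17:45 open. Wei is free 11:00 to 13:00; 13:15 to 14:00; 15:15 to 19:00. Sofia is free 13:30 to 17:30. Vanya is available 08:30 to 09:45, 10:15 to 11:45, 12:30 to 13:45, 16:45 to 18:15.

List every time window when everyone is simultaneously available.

Lila ∩ Chen: 09:00-09:15, 09:45-10:45, 11:15-12:15, 12:45-14:00, 17:15-18:00.
Lila ∩ Chen ∩ Nadia: 09:00-09:15, 09:45-10:45, 11:15-12:15, 17:15-17:45.
Lila ∩ Chen ∩ Nadia ∩ Wei: 11:15-12:15, 17:15-17:45.
Lila ∩ Chen ∩ Nadia ∩ Wei ∩ Sofia: 17:15-17:30.
Lila ∩ Chen ∩ Nadia ∩ Wei ∩ Sofia ∩ Vanya: 17:15-17:30.
Those are the intersection windows.

17:15-17:30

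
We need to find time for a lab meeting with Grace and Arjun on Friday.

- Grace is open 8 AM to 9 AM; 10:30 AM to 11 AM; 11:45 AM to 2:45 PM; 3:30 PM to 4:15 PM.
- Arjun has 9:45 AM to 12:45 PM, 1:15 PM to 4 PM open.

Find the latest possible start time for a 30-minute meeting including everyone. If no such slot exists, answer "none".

Grace ∩ Arjun: 10:30-11:00, 11:45-12:45, 13:15-14:45, 15:30-16:00.
Those are the intersection windows.
The last common window of at least 30 minutes is 15:30-16:00; a 30-minute meeting can start as late as 15:30 and still end by 16:00.

15:30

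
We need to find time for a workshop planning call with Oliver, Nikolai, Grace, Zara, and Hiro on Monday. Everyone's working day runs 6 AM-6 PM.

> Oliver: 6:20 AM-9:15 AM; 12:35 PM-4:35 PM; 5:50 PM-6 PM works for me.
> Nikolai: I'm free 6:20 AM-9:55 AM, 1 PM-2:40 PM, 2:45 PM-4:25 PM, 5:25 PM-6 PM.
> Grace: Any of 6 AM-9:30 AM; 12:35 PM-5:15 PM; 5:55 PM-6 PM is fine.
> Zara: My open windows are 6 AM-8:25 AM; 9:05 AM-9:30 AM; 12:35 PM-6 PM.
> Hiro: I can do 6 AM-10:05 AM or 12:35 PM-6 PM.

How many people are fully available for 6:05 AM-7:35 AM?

3

Grace, Zara, and Hiro can make the full 06:05-07:35 slot — that's 3.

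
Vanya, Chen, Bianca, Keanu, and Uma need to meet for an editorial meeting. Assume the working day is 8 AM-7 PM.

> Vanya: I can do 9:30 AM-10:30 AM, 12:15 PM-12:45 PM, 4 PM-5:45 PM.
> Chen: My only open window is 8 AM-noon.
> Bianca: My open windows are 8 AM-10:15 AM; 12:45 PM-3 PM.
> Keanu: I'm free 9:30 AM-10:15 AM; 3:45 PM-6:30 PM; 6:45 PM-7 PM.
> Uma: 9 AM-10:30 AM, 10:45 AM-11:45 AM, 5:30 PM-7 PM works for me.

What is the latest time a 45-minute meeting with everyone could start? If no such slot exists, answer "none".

09:30

Vanya ∩ Chen: 09:30-10:30.
Vanya ∩ Chen ∩ Bianca: 09:30-10:15.
Vanya ∩ Chen ∩ Bianca ∩ Keanu: 09:30-10:15.
Vanya ∩ Chen ∩ Bianca ∩ Keanu ∩ Uma: 09:30-10:15.
Those are the intersection windows.
The last common window of at least 45 minutes is 09:30-10:15; a 45-minute meeting can start as late as 09:30 and still end by 10:15.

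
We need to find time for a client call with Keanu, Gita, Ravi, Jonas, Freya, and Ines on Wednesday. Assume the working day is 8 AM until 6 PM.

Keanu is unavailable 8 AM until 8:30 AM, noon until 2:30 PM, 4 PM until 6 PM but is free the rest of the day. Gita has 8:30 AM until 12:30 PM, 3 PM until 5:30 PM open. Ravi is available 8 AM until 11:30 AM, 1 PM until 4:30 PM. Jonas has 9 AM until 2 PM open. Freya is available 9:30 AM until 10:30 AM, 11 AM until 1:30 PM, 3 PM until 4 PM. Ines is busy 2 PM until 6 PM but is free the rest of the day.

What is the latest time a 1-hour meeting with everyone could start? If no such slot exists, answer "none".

09:30

Keanu free: 08:30-12:00, 14:30-16:00 (invert busy blocks within the working day).
Gita free: 08:30-12:30, 15:00-17:30.
Ravi free: 08:00-11:30, 13:00-16:30.
Jonas free: 09:00-14:00.
Freya free: 09:30-10:30, 11:00-13:30, 15:00-16:00.
Ines free: 08:00-14:00 (invert busy blocks within the working day).
Keanu ∩ Gita: 08:30-12:00, 15:00-16:00.
Keanu ∩ Gita ∩ Ravi: 08:30-11:30, 15:00-16:00.
Keanu ∩ Gita ∩ Ravi ∩ Jonas: 09:00-11:30.
Keanu ∩ Gita ∩ Ravi ∩ Jonas ∩ Freya: 09:30-10:30, 11:00-11:30.
Keanu ∩ Gita ∩ Ravi ∩ Jonas ∩ Freya ∩ Ines: 09:30-10:30, 11:00-11:30.
The last common window of at least 60 minutes is 09:30-10:30; a 60-minute meeting can start as late as 09:30 and still end by 10:30.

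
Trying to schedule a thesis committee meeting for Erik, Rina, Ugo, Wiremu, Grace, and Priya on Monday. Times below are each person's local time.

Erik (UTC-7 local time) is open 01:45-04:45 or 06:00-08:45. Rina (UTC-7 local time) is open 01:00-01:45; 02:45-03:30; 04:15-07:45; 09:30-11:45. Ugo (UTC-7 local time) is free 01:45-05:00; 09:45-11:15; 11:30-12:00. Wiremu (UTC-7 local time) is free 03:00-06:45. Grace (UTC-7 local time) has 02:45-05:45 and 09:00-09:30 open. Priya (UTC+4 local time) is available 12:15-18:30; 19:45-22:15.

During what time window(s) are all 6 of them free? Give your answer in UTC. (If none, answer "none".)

Erik in UTC: 08:45-11:45, 13:00-15:45 (add 7h to convert from UTC-7).
Rina in UTC: 08:00-08:45, 09:45-10:30, 11:15-14:45, 16:30-18:45 (add 7h to convert from UTC-7).
Ugo in UTC: 08:45-12:00, 16:45-18:15, 18:30-19:00 (add 7h to convert from UTC-7).
Wiremu in UTC: 10:00-13:45 (add 7h to convert from UTC-7).
Grace in UTC: 09:45-12:45, 16:00-16:30 (add 7h to convert from UTC-7).
Priya in UTC: 08:15-14:30, 15:45-18:15 (subtract 4h to convert from UTC+4).
Erik ∩ Rina: 09:45-10:30, 11:15-11:45, 13:00-14:45.
Erik ∩ Rina ∩ Ugo: 09:45-10:30, 11:15-11:45.
Erik ∩ Rina ∩ Ugo ∩ Wiremu: 10:00-10:30, 11:15-11:45.
Erik ∩ Rina ∩ Ugo ∩ Wiremu ∩ Grace: 10:00-10:30, 11:15-11:45.
Erik ∩ Rina ∩ Ugo ∩ Wiremu ∩ Grace ∩ Priya: 10:00-10:30, 11:15-11:45.

10:00-10:30, 11:15-11:45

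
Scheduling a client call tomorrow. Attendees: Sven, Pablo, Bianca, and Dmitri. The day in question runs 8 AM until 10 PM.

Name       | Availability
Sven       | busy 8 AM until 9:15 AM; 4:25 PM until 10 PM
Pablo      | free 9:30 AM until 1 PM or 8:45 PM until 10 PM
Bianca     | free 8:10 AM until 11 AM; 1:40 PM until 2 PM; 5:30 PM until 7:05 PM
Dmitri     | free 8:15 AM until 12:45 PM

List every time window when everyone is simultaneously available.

09:30-11:00

Sven free: 09:15-16:25 (invert busy blocks within the working day).
Pablo free: 09:30-13:00, 20:45-22:00.
Bianca free: 08:10-11:00, 13:40-14:00, 17:30-19:05.
Dmitri free: 08:15-12:45.
Sven ∩ Pablo: 09:30-13:00.
Sven ∩ Pablo ∩ Bianca: 09:30-11:00.
Sven ∩ Pablo ∩ Bianca ∩ Dmitri: 09:30-11:00.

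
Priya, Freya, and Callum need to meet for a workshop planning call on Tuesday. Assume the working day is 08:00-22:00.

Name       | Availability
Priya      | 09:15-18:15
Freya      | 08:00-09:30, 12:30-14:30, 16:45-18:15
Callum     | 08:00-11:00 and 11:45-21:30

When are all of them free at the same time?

Priya ∩ Freya: 09:15-09:30, 12:30-14:30, 16:45-18:15.
Priya ∩ Freya ∩ Callum: 09:15-09:30, 12:30-14:30, 16:45-18:15.
Those are the intersection windows.

09:15-09:30, 12:30-14:30, 16:45-18:15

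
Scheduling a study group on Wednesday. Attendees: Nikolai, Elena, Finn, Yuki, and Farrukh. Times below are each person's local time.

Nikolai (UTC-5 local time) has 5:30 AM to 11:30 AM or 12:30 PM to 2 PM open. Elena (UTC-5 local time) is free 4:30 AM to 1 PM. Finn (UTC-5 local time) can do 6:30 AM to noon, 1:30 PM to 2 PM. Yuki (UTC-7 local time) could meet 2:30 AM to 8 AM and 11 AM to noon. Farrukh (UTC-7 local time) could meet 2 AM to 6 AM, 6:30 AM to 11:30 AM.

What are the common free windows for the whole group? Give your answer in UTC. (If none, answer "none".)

11:30-13:00, 13:30-15:00

Nikolai in UTC: 10:30-16:30, 17:30-19:00 (add 5h to convert from UTC-5).
Elena in UTC: 09:30-18:00 (add 5h to convert from UTC-5).
Finn in UTC: 11:30-17:00, 18:30-19:00 (add 5h to convert from UTC-5).
Yuki in UTC: 09:30-15:00, 18:00-19:00 (add 7h to convert from UTC-7).
Farrukh in UTC: 09:00-13:00, 13:30-18:30 (add 7h to convert from UTC-7).
Nikolai ∩ Elena: 10:30-16:30, 17:30-18:00.
Nikolai ∩ Elena ∩ Finn: 11:30-16:30.
Nikolai ∩ Elena ∩ Finn ∩ Yuki: 11:30-15:00.
Nikolai ∩ Elena ∩ Finn ∩ Yuki ∩ Farrukh: 11:30-13:00, 13:30-15:00.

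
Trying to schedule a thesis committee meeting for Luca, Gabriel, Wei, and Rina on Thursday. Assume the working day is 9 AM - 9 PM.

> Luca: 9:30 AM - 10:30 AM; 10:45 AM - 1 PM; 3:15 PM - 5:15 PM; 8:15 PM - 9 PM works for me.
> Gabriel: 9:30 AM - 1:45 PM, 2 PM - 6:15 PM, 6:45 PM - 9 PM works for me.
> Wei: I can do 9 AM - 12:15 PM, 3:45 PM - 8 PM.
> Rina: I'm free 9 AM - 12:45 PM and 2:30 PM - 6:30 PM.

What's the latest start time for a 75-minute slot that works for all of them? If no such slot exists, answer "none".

Luca ∩ Gabriel: 09:30-10:30, 10:45-13:00, 15:15-17:15, 20:15-21:00.
Luca ∩ Gabriel ∩ Wei: 09:30-10:30, 10:45-12:15, 15:45-17:15.
Luca ∩ Gabriel ∩ Wei ∩ Rina: 09:30-10:30, 10:45-12:15, 15:45-17:15.
The last common window of at least 75 minutes is 15:45-17:15; a 75-minute meeting can start as late as 16:00 and still end by 17:15.

16:00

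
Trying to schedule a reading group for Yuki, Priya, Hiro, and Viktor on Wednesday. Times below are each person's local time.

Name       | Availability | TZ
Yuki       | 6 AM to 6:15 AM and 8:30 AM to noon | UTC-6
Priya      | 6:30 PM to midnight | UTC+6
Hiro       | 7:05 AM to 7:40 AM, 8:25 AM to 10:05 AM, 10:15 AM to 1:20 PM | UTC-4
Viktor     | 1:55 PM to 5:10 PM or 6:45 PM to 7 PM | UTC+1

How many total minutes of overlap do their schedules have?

Yuki in UTC: 12:00-12:15, 14:30-18:00 (add 6h to convert from UTC-6).
Priya in UTC: 12:30-18:00 (subtract 6h to convert from UTC+6).
Hiro in UTC: 11:05-11:40, 12:25-14:05, 14:15-17:20 (add 4h to convert from UTC-4).
Viktor in UTC: 12:55-16:10, 17:45-18:00 (subtract 1h to convert from UTC+1).
Yuki ∩ Priya: 14:30-18:00.
Yuki ∩ Priya ∩ Hiro: 14:30-17:20.
Yuki ∩ Priya ∩ Hiro ∩ Viktor: 14:30-16:10.
That's a single block of 100 minutes.

100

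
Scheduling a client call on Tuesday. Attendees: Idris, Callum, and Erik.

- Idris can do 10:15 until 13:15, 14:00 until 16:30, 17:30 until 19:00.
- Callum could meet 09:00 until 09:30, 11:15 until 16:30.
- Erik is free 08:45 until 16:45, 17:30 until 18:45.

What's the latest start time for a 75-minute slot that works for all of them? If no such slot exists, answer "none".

15:15

Idris ∩ Callum: 11:15-13:15, 14:00-16:30.
Idris ∩ Callum ∩ Erik: 11:15-13:15, 14:00-16:30.
The last common window of at least 75 minutes is 14:00-16:30; a 75-minute meeting can start as late as 15:15 and still end by 16:30.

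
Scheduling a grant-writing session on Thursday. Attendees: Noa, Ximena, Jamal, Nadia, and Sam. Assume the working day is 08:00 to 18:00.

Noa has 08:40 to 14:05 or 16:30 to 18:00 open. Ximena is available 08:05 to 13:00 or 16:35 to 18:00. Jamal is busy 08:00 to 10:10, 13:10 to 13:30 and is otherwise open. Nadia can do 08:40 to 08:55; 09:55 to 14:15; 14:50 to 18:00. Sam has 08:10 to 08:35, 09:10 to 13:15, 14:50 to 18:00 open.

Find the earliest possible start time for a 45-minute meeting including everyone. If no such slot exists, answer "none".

Noa free: 08:40-14:05, 16:30-18:00.
Ximena free: 08:05-13:00, 16:35-18:00.
Jamal free: 10:10-13:10, 13:30-18:00 (invert busy blocks within the working day).
Nadia free: 08:40-08:55, 09:55-14:15, 14:50-18:00.
Sam free: 08:10-08:35, 09:10-13:15, 14:50-18:00.
Noa ∩ Ximena: 08:40-13:00, 16:35-18:00.
Noa ∩ Ximena ∩ Jamal: 10:10-13:00, 16:35-18:00.
Noa ∩ Ximena ∩ Jamal ∩ Nadia: 10:10-13:00, 16:35-18:00.
Noa ∩ Ximena ∩ Jamal ∩ Nadia ∩ Sam: 10:10-13:00, 16:35-18:00.
The first common window of at least 45 minutes is 10:10-13:00, so the earliest start is 10:10.

10:10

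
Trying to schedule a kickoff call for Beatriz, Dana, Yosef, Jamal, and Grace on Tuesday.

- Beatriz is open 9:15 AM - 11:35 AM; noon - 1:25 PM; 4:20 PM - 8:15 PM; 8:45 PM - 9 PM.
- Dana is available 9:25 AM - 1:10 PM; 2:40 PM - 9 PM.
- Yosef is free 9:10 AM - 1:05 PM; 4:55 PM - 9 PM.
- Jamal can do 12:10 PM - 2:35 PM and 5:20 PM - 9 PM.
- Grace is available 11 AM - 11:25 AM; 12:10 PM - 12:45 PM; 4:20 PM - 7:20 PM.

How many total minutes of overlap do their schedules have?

155

Beatriz ∩ Dana: 09:25-11:35, 12:00-13:10, 16:20-20:15, 20:45-21:00.
Beatriz ∩ Dana ∩ Yosef: 09:25-11:35, 12:00-13:05, 16:55-20:15, 20:45-21:00.
Beatriz ∩ Dana ∩ Yosef ∩ Jamal: 12:10-13:05, 17:20-20:15, 20:45-21:00.
Beatriz ∩ Dana ∩ Yosef ∩ Jamal ∩ Grace: 12:10-12:45, 17:20-19:20.
Summing the common windows: 35 + 120 = 155 minutes.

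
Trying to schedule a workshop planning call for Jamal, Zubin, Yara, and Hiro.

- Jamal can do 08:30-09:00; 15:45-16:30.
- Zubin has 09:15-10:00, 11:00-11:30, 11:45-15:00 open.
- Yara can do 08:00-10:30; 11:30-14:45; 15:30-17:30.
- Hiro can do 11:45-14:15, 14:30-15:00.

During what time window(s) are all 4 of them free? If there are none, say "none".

none

Jamal ∩ Zubin: ∅.
Jamal ∩ Zubin ∩ Yara: ∅.
Jamal ∩ Zubin ∩ Yara ∩ Hiro: ∅.
There is no time when everyone is free.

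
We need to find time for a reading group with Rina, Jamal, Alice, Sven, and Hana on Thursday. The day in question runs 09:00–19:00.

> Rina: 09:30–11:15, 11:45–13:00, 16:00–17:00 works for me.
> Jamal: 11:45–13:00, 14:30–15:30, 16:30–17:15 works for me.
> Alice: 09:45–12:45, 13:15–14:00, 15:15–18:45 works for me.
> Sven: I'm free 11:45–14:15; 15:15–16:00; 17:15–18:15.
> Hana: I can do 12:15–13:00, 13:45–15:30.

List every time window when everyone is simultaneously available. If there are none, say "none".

12:15-12:45

Rina ∩ Jamal: 11:45-13:00, 16:30-17:00.
Rina ∩ Jamal ∩ Alice: 11:45-12:45, 16:30-17:00.
Rina ∩ Jamal ∩ Alice ∩ Sven: 11:45-12:45.
Rina ∩ Jamal ∩ Alice ∩ Sven ∩ Hana: 12:15-12:45.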